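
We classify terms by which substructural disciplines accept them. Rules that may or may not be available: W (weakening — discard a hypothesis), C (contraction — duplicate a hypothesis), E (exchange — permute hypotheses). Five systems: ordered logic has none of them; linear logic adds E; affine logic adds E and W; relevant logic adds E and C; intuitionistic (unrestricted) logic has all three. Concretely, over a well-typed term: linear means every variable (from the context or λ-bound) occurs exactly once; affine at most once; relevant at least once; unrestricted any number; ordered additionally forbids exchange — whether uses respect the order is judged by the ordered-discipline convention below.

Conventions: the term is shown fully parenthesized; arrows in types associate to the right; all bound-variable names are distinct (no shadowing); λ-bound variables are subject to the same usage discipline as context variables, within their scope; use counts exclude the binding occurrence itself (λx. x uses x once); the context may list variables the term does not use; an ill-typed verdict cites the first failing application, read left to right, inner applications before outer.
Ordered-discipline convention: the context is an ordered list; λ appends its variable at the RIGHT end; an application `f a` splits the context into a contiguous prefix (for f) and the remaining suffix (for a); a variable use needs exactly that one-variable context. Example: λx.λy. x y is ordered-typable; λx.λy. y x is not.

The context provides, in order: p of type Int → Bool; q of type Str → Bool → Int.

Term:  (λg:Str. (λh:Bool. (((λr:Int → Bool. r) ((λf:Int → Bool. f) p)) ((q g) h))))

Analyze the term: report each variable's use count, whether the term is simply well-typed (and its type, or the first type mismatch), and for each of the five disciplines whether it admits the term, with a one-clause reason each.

counts: p: 1×, q: 1×, g (λ-bound): 1×, h (λ-bound): 1×, r (λ-bound): 1×, f (λ-bound): 1×
uses in reading order: r, f, p, q, g, h
typing: ✓ — Str → Bool → Bool
ordered: ✓ — single-use (p, q, g, h, r, f), ordered derivation ok
linear: ✓ — exactly-once usage across p, q, g, h, r, f
affine: ✓ — p, q, g, h, r, f: no repeats, contraction unneeded
relevant: ✓ — none of p, q, g, h, r, f goes unused
unrestricted: ✓ — type-checks (Str → Bool → Bool) and nothing is barred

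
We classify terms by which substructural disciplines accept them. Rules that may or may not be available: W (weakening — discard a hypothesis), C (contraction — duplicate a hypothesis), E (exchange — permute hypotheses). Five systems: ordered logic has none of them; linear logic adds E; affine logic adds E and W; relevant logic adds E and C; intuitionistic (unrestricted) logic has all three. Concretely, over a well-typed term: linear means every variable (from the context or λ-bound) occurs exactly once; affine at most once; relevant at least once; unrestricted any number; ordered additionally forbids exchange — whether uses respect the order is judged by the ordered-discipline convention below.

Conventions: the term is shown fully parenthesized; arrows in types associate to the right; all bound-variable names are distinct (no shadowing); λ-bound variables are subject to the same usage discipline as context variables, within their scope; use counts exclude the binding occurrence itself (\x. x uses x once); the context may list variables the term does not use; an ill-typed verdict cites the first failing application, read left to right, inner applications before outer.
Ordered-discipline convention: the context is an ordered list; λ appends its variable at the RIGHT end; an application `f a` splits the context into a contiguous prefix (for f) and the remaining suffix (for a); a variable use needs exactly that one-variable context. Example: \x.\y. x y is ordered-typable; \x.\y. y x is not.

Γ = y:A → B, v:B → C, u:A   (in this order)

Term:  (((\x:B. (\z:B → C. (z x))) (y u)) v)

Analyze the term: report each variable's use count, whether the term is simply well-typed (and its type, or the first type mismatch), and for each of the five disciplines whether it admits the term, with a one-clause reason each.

use counts: y ×1; v ×1; u ×1; x [bound] ×1; z [bound] ×1
use order (left to right): z, x, y, u, v
typing: well-typed at C
ordered ✗ (no contiguous prefix/suffix split fits z, x, y, u, v)
linear ✓ (exactly-once usage across y, v, u, x, z)
affine ✓ (none of y, v, u, x, z used more than once)
relevant ✓ (every one of y, v, u, x, z appears)
unrestricted ✓ (type-checks (C) and nothing is barred)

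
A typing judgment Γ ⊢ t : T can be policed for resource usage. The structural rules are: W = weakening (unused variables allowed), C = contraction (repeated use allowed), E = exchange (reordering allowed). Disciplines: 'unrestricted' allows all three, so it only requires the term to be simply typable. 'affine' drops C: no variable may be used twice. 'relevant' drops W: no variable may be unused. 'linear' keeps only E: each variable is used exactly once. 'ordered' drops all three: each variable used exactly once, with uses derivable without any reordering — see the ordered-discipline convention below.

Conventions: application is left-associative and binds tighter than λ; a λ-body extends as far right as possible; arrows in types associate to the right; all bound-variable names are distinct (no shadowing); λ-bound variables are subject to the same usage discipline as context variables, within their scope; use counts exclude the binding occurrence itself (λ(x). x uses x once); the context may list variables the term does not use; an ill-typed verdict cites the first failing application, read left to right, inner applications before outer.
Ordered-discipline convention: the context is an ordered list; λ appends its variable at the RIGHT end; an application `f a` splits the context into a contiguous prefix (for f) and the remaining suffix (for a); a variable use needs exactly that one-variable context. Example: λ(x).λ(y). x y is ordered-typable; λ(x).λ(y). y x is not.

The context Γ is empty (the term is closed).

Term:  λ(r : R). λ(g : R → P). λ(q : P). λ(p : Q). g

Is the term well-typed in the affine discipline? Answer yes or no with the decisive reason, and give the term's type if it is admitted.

yes — r, g, q, p: no repeats, contraction unneeded; term : R → (R → P) → P → Q → R → P
variable uses: r [bound]=0; g [bound]=1; q [bound]=0; p [bound]=0
left-to-right use order: g
typing: well-typed at R → (R → P) → P → Q → R → P
across the five disciplines: ordered ✗ · linear ✗ · affine ✓ · relevant ✗ · unrestricted ✓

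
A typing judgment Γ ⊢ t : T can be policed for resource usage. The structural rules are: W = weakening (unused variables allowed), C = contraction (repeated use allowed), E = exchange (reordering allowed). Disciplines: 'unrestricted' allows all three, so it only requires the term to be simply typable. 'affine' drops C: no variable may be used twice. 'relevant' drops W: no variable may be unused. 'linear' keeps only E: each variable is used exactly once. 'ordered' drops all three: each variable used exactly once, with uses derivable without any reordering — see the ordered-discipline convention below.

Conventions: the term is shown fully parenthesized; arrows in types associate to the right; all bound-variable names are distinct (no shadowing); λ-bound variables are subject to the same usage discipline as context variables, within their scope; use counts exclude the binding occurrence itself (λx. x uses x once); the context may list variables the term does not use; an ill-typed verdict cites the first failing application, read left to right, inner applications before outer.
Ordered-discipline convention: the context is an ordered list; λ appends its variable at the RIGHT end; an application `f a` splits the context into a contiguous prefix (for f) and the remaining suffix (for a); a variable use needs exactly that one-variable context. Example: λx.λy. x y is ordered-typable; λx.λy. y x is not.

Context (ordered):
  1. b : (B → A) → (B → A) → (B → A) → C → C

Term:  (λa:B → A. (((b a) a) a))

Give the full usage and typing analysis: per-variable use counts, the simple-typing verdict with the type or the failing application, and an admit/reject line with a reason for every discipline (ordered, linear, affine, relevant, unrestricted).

use counts: b: 1×, a [bound]: 3×
use order (left to right): b, a, a, a
typing: well-typed — term : (B → A) → C → C
ordered: ✗ — uses contraction: a ×3
linear: ✗ — uses contraction: a ×3
affine: ✗ — uses contraction: a ×3
relevant: ✓ — every one of b, a appears
unrestricted: ✓ — typability at (B → A) → C → C is all that's needed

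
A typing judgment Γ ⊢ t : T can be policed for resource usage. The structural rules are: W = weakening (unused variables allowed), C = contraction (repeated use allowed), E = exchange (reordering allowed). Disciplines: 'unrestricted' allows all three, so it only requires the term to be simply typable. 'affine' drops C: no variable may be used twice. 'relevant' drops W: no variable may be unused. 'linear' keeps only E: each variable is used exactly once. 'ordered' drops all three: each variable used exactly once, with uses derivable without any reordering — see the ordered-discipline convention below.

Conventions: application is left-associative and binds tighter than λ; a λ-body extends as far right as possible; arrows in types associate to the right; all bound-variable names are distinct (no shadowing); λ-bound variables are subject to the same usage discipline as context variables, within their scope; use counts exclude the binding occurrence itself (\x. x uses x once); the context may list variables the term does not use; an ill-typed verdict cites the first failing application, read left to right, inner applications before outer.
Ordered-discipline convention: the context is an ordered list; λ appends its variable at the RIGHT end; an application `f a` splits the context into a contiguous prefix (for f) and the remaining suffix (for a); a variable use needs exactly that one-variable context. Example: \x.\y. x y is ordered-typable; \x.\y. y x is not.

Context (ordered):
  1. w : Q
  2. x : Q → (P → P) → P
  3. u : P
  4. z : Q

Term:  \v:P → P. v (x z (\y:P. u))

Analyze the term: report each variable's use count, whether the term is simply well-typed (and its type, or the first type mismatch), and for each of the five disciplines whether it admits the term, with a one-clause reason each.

counts: w: 0×, x: 1×, u: 1×, z: 1×, v (λ-bound): 1×, y (λ-bound): 0×
order of uses: v, x, z, u
typing: the term checks, with type (P → P) → P
ordered: ✗ — needs weakening: w, y unused
linear: ✗ — needs weakening: w, y unused
affine: ✓ — at most one use each (w, x, u, z, v, y)
relevant: ✗ — needs weakening: w, y unused
unrestricted: ✓ — simply typable at (P → P) → P; W, C, E all held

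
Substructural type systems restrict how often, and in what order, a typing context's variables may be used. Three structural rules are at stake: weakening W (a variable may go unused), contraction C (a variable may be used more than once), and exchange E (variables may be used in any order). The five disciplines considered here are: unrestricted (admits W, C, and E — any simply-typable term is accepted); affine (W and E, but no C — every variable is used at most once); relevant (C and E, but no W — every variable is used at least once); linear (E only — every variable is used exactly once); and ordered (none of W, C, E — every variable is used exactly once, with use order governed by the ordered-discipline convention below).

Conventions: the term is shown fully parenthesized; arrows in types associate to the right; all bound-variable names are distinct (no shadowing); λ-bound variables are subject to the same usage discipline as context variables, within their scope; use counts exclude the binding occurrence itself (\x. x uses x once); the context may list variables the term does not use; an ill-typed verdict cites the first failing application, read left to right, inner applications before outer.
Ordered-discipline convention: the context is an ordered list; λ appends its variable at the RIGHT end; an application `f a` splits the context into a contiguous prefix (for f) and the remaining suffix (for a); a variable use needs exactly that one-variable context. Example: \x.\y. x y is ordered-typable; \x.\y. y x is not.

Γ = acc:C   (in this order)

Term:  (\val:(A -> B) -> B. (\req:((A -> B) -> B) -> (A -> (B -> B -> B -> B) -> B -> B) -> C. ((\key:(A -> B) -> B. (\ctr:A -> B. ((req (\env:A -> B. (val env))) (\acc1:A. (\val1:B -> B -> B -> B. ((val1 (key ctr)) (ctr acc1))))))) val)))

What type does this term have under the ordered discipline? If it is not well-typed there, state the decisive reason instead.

not well-typed under ordered — repeated use of val ×2, ctr ×2; unused: acc — weakening required
counts: acc: 0×, val (bound): 2×, req (bound): 1×, key (bound): 1×, ctr (bound): 2×, env (bound): 1×, acc1 (bound): 1×, val1 (bound): 1×
order of uses: req, val, env, val1, key, ctr, ctr, acc1, val
typing: ✓ — ((A -> B) -> B) -> (((A -> B) -> B) -> (A -> (B -> B -> B -> B) -> B -> B) -> C) -> (A -> B) -> C
across the five disciplines: ordered ✗, linear ✗, affine ✗, relevant ✗, unrestricted ✓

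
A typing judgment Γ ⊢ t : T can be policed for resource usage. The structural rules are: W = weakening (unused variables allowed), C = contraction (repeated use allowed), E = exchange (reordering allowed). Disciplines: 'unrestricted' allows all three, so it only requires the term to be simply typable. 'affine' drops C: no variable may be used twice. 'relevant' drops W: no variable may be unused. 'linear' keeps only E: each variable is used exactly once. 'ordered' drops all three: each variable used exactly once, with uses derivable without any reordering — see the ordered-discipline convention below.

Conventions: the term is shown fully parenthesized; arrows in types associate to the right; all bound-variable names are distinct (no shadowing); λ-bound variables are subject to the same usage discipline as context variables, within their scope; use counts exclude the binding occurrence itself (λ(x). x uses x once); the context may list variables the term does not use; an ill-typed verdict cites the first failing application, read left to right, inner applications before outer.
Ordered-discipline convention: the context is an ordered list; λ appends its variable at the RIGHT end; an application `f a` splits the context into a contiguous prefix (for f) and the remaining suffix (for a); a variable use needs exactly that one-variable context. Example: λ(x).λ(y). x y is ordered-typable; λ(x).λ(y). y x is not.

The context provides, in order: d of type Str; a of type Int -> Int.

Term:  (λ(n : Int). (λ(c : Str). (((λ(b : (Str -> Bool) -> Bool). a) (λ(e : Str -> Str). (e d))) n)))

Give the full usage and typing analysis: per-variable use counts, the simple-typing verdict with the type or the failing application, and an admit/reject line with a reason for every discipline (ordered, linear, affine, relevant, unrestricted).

use counts: d: 1×, a: 1×, n (λ-bound): 1×, c (λ-bound): 0×, b (λ-bound): 0×, e (λ-bound): 1×
left-to-right use order: a, e, d, n
typing: ill-typed: a function awaiting (Str -> Bool) -> Bool gets (Str -> Str) -> Str
ordered ✗ (fails simple typing)
linear ✗ (a type mismatch blocks all five)
affine ✗ (the type mismatch rejects it)
relevant ✗ (not simply typable)
unrestricted ✗ (fails simple typing)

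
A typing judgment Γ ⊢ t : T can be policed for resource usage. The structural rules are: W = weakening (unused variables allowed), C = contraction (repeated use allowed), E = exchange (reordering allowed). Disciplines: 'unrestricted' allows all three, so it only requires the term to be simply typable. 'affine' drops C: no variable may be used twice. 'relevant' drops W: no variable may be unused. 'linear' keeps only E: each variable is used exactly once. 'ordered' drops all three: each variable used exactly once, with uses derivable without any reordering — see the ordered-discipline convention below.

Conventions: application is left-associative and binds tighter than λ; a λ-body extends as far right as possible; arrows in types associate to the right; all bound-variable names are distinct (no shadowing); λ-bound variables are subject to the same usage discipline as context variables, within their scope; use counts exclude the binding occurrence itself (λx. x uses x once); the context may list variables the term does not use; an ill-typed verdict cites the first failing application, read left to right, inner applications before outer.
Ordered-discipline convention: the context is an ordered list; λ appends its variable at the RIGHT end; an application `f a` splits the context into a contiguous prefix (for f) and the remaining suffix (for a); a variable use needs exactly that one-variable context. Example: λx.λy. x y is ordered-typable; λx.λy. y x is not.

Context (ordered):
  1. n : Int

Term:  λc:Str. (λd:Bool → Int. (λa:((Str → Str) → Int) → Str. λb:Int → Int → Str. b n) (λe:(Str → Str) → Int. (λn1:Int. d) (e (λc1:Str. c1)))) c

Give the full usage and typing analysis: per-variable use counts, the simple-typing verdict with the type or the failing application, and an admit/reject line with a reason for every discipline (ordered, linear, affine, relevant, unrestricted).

use counts: n: 1; c [bound]: 1; d [bound]: 1; a [bound]: 0; b [bound]: 1; e [bound]: 1; n1 [bound]: 0; c1 [bound]: 1
use order (left to right): b, n, d, e, c1, c
typing: ill-typed: a function awaiting ((Str → Str) → Int) → Str gets ((Str → Str) → Int) → Bool → Int
ordered: ✗ — fails simple typing
linear: ✗ — a type mismatch blocks all five
affine: ✗ — the type mismatch rejects it
relevant: ✗ — not simply typable
unrestricted: ✗ — fails simple typing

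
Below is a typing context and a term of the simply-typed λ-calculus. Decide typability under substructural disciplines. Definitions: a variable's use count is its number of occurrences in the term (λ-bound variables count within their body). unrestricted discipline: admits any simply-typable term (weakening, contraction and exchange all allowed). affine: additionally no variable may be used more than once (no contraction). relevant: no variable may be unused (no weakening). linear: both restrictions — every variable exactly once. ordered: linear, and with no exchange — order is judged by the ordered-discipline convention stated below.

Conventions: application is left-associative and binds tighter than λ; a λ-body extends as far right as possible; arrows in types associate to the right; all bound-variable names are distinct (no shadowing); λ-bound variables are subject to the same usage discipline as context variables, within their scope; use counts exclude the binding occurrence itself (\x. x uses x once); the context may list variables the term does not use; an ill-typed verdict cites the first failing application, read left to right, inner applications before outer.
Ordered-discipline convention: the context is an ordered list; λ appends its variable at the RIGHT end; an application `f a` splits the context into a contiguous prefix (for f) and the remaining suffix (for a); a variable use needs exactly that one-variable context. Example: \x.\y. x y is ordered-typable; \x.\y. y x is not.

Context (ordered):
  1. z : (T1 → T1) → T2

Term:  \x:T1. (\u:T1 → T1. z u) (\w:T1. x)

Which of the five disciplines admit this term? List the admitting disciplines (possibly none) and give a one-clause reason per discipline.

admitting disciplines: affine, unrestricted
use counts: z=1, x [bound]=1, u [bound]=1, w [bound]=0
uses in reading order: z, u, x
typing: the term checks, with type T1 → T2
ordered: ✗, needs weakening: w unused
linear: ✗, needs weakening: w unused
affine: ✓, none of z, x, u, w used more than once
relevant: ✗, needs weakening: w unused
unrestricted: ✓, type-checks (T1 → T2) and nothing is barred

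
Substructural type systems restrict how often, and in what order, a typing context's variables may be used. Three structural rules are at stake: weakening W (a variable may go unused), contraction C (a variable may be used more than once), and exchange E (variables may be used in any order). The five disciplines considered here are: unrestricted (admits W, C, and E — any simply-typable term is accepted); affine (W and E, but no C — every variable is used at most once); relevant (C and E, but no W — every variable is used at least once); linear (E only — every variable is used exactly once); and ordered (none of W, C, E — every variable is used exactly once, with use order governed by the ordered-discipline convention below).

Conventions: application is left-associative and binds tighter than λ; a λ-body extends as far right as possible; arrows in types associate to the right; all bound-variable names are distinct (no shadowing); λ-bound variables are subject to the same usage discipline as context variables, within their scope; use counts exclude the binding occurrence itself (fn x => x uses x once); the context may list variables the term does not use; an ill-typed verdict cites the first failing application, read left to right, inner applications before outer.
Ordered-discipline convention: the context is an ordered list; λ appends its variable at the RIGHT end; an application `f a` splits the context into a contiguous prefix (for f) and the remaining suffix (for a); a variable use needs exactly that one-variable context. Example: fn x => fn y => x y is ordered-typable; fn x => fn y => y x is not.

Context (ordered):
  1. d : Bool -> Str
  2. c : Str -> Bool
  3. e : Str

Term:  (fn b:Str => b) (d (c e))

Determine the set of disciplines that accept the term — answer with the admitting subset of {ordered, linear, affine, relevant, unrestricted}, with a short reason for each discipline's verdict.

admitted by: ordered, linear, affine, relevant, unrestricted
use counts: d=1; c=1; e=1; b (λ-bound)=1
uses in reading order: b, d, c, e
typing: well-typed at Str
ordered ✓ (d, c, e, b once each; derivable with no W/C/E)
linear ✓ (exactly-once usage across d, c, e, b)
affine ✓ (d, c, e, b: no repeats, contraction unneeded)
relevant ✓ (every one of d, c, e, b appears)
unrestricted ✓ (simply typable at Str; W, C, E all held)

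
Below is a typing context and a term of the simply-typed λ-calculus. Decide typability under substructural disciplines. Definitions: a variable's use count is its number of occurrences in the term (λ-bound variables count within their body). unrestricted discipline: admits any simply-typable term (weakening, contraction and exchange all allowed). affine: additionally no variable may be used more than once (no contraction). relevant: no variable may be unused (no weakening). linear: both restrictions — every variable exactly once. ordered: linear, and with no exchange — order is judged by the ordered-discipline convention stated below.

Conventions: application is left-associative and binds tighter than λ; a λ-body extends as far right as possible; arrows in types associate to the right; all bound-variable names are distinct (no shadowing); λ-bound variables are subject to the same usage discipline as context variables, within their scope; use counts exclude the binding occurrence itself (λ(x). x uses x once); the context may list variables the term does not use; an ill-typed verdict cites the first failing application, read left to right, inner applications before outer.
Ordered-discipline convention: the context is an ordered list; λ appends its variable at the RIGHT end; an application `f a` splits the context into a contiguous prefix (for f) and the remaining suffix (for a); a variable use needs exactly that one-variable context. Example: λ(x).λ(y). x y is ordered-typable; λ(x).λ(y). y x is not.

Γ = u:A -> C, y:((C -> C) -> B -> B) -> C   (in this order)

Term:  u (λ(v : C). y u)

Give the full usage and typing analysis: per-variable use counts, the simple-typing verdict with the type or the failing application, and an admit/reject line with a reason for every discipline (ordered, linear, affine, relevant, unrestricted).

usage: u: 2×, y: 1×, v (λ-bound): 0×
use order (left to right): u, y, u
typing: ill-typed: argument of type A -> C where (C -> C) -> B -> B is required
ordered ✗ (a type mismatch blocks all five)
linear ✗ (the type mismatch rejects it)
affine ✗ (not simply typable)
relevant ✗ (fails simple typing)
unrestricted ✗ (a type mismatch blocks all five)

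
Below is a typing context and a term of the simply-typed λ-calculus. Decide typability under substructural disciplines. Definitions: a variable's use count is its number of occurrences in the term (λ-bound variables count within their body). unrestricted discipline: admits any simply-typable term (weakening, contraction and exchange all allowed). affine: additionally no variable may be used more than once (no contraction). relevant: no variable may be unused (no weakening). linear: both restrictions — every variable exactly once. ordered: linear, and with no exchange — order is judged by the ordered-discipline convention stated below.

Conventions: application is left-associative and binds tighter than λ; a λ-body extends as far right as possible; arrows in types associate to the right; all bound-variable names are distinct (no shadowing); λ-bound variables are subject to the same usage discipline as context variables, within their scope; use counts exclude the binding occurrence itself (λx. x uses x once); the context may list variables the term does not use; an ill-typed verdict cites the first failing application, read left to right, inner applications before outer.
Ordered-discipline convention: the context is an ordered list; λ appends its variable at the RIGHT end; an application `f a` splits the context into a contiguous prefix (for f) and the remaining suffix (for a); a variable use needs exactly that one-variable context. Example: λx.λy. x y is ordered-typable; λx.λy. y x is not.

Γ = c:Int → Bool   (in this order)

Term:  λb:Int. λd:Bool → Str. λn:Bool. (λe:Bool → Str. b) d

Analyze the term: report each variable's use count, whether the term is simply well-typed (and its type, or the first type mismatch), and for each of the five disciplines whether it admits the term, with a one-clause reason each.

usage: c: 0; b [bound]: 1; d [bound]: 1; n [bound]: 0; e [bound]: 0
left-to-right use order: b, d
typing: well-typed — term : Int → (Bool → Str) → Bool → Int
ordered: ✗ — needs weakening: c, n, e unused
linear: ✗ — needs weakening: c, n, e unused
affine: ✓ — no duplicate uses among c, b, d, n, e
relevant: ✗ — needs weakening: c, n, e unused
unrestricted: ✓ — well-typed at Int → (Bool → Str) → Bool → Int; no restrictions here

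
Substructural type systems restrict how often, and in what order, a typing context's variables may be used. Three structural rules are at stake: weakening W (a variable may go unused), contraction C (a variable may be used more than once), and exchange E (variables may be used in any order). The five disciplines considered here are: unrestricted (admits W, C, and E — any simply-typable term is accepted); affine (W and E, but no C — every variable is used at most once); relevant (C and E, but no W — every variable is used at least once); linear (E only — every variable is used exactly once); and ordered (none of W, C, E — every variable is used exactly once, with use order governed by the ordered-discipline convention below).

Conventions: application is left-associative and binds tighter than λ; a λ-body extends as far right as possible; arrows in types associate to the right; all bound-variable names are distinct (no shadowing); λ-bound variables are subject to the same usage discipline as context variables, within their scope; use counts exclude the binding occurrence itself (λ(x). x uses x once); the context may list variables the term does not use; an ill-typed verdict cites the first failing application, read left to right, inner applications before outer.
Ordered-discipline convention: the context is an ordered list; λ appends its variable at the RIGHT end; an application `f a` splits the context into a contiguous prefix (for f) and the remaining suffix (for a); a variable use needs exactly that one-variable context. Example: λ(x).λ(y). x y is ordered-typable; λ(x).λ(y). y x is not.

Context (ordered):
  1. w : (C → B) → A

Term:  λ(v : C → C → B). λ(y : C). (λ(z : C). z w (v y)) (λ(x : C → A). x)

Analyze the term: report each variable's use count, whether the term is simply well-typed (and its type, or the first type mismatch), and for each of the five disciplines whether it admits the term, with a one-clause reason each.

variable uses: w: 1; v [bound]: 1; y [bound]: 1; z [bound]: 1; x [bound]: 1
left-to-right use order: z, w, v, y, x
typing: ill-typed: non-arrow in function slot: C
ordered: ✗ — the type mismatch rejects it
linear: ✗ — not simply typable
affine: ✗ — fails simple typing
relevant: ✗ — a type mismatch blocks all five
unrestricted: ✗ — the type mismatch rejects it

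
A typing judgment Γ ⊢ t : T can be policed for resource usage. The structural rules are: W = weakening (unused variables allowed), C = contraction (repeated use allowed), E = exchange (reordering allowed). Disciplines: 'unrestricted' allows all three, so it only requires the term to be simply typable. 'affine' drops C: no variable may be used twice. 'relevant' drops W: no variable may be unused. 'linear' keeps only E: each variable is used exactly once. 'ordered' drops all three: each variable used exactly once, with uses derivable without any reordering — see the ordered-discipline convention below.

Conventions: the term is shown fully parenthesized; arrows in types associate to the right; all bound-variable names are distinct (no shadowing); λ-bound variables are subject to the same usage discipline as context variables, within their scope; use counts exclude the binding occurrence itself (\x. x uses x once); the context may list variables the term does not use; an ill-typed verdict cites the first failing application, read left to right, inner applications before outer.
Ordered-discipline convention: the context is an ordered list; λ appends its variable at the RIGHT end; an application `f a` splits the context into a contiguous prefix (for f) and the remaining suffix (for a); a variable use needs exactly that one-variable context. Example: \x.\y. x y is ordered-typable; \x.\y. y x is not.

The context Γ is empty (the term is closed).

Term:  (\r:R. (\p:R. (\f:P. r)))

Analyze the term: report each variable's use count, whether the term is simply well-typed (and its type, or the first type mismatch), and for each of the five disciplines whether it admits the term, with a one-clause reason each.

use counts: r (λ-bound) ×1; p (λ-bound) ×0; f (λ-bound) ×0
order of uses: r
typing: the term checks, with type R → R → P → R
ordered ✗ (p, f never used (weakening))
linear ✗ (p, f never used (weakening))
affine ✓ (at most one use each (r, p, f))
relevant ✗ (p, f never used (weakening))
unrestricted ✓ (type-checks (R → R → P → R) and nothing is barred)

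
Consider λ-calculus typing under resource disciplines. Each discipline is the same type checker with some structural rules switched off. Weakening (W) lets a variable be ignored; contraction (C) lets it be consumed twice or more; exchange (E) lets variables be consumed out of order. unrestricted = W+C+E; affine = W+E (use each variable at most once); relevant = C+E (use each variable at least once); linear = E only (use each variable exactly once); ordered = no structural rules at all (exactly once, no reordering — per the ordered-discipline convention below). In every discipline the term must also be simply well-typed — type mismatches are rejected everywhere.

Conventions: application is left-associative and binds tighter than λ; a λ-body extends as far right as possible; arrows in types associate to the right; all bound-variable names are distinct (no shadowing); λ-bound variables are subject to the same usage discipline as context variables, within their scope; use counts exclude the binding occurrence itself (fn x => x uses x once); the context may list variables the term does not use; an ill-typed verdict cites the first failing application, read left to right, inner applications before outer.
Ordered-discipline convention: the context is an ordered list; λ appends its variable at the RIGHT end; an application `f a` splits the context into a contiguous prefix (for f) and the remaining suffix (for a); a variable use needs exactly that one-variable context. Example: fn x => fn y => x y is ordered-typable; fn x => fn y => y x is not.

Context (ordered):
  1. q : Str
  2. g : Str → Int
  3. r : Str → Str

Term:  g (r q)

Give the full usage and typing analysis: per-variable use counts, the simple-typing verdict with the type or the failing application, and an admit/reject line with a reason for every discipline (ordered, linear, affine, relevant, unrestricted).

counts: q=1; g=1; r=1
order of uses: g, r, q
typing: well-typed — term : Int
ordered: ✗ — no ordered split (uses run g, r, q)
linear: ✓ — single use per variable (q, g, r)
affine: ✓ — no duplicate uses among q, g, r
relevant: ✓ — every one of q, g, r appears
unrestricted: ✓ — typability at Int is all that's needed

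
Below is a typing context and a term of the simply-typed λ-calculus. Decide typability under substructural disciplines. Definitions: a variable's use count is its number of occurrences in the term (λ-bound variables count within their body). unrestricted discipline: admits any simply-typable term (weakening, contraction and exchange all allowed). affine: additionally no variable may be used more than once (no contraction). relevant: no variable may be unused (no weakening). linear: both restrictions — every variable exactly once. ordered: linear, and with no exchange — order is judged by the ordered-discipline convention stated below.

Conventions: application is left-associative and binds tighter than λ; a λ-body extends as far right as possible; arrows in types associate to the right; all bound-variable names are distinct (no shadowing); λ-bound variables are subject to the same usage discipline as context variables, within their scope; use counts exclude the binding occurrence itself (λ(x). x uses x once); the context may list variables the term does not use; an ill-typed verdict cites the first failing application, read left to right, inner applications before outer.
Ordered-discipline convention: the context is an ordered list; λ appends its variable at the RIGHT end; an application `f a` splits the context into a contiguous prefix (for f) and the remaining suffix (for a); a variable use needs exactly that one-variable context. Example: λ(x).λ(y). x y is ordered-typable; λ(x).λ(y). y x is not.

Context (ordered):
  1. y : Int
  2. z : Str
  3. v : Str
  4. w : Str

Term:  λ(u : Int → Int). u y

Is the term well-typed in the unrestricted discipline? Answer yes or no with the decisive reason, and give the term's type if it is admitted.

yes — simply typable at (Int → Int) → Int; W, C, E all held; term : (Int → Int) → Int
usage: y: 1×, z: 0×, v: 0×, w: 0×, u (bound): 1×
order of uses: u, y
typing: the term checks, with type (Int → Int) → Int
summary: ordered ✗ · linear ✗ · affine ✓ · relevant ✗ · unrestricted ✓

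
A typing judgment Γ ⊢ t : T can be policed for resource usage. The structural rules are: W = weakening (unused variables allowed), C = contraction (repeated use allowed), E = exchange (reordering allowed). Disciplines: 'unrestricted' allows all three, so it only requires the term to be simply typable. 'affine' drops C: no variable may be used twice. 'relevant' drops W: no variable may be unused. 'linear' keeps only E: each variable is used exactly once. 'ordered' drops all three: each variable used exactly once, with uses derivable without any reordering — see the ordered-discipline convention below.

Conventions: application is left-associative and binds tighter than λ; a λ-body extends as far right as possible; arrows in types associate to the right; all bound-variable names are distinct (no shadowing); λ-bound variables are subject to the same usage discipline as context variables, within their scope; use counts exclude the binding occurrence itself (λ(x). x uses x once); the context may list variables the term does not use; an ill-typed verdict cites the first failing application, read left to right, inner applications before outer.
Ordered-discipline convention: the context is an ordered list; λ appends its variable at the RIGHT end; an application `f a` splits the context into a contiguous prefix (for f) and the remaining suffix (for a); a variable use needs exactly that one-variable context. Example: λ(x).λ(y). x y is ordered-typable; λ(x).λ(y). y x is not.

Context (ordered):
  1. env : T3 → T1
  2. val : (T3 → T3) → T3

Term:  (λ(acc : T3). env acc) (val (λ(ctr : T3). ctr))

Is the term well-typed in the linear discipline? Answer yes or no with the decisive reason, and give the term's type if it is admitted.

yes — env, val, acc, ctr: one use apiece; term : T1
use counts: env ×1; val ×1; acc (bound) ×1; ctr (bound) ×1
left-to-right use order: env, acc, val, ctr
typing: the term checks, with type T1
all disciplines: ordered ✓, linear ✓, affine ✓, relevant ✓, unrestricted ✓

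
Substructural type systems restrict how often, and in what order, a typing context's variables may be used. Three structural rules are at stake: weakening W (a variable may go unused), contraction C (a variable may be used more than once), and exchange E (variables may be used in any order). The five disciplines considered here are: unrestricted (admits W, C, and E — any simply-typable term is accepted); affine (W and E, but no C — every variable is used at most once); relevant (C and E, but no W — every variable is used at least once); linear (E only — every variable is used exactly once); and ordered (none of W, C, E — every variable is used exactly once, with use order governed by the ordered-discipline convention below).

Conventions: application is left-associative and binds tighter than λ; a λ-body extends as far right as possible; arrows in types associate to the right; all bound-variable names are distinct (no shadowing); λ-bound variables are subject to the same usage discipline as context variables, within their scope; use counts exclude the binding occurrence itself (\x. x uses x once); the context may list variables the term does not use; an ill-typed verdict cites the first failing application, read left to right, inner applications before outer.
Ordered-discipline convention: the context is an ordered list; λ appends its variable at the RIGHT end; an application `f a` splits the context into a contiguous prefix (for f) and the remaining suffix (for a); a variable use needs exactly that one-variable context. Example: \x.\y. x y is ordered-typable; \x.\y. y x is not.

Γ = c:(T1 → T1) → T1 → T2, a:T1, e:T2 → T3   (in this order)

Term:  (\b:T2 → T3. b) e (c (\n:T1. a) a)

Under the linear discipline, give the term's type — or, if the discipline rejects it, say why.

not well-typed under linear — repeated use of a ×2; n left unused
use counts: c=1; a=2; e=1; b (λ-bound)=1; n (λ-bound)=0
left-to-right use order: b, e, c, a, a
typing: well-typed at T3
summary: ordered ✗; linear ✗; affine ✗; relevant ✗; unrestricted ✓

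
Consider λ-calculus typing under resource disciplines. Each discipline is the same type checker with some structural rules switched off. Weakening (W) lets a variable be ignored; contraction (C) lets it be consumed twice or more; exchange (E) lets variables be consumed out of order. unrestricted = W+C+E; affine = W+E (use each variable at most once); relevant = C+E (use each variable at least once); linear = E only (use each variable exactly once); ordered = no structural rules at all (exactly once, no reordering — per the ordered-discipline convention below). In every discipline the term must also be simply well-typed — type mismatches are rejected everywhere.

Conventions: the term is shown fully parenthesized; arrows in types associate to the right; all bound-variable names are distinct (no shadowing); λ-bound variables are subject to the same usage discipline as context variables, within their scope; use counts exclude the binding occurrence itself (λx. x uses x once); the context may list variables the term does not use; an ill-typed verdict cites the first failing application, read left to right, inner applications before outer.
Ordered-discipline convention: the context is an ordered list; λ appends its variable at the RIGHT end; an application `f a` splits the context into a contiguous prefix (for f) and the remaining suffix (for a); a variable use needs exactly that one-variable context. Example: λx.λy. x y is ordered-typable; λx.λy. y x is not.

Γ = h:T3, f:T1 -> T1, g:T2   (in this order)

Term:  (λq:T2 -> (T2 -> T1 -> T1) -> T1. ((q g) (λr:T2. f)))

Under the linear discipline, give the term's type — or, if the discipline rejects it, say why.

not well-typed under linear — h, r left unused
usage: h ×0; f ×1; g ×1; q [bound] ×1; r [bound] ×0
left-to-right use order: q, g, f
typing: ✓ — (T2 -> (T2 -> T1 -> T1) -> T1) -> T1
all disciplines: ordered ✗ · linear ✗ · affine ✓ · relevant ✗ · unrestricted ✓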